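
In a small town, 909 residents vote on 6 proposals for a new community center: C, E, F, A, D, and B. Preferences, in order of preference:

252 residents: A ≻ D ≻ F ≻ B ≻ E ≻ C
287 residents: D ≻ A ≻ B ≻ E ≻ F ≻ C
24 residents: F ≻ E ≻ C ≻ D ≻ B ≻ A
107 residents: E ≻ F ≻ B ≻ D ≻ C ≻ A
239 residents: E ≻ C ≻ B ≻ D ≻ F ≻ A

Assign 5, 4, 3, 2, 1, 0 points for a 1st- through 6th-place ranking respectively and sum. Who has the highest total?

D

C: 252·0 + 287·0 + 24·3 + 107·1 + 239·4 = 1135
E: 252·1 + 287·2 + 24·4 + 107·5 + 239·5 = 2652
F: 252·3 + 287·1 + 24·5 + 107·4 + 239·1 = 1830
A: 252·5 + 287·4 + 24·0 + 107·0 + 239·0 = 2408
D: 252·4 + 287·5 + 24·2 + 107·2 + 239·2 = 3183
B: 252·2 + 287·3 + 24·1 + 107·3 + 239·3 = 2427
D has the highest Borda score (3183).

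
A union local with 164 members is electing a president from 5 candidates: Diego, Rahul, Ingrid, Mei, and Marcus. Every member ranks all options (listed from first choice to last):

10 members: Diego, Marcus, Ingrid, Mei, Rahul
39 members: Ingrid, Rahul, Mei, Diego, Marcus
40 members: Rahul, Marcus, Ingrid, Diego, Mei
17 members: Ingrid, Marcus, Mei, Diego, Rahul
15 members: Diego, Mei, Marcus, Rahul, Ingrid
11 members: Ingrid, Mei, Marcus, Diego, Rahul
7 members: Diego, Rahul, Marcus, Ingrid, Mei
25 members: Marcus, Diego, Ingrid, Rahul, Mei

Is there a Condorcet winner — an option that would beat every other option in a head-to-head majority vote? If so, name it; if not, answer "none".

none

Checking pairwise contests:
Ingrid beats Diego 107–57.
Diego beats Rahul 85–79.
Marcus beats Ingrid 97–67.
Diego beats Mei 97–67.
Rahul beats Marcus 86–78.
Every option loses at least one head-to-head, so there is no Condorcet winner.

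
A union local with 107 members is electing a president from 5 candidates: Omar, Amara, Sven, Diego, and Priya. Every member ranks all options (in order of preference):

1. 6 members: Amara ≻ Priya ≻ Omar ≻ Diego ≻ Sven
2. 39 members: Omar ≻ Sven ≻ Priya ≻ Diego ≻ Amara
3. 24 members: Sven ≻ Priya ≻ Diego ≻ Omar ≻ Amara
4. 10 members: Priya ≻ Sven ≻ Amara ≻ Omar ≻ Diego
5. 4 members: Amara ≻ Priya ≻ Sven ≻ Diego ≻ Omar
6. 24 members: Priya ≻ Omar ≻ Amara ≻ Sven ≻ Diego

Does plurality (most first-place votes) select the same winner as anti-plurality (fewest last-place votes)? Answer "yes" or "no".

Plurality — first-place votes: Omar 39, Amara 10, Sven 24, Diego 0, Priya 34. Winner: Omar.
Anti-plurality — last-place votes: Omar 4, Amara 63, Sven 6, Diego 34, Priya 0. Winner: Priya.
The two methods disagree.

no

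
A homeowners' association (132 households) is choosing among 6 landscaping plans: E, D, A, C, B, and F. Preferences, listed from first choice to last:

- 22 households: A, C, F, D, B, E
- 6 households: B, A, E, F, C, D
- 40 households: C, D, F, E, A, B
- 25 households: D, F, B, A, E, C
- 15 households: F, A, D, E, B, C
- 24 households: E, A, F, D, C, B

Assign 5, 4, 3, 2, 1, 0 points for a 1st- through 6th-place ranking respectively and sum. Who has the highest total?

F

E: 22·0 + 6·3 + 40·2 + 25·1 + 15·2 + 24·5 = 273
D: 22·2 + 6·0 + 40·4 + 25·5 + 15·3 + 24·2 = 422
A: 22·5 + 6·4 + 40·1 + 25·2 + 15·4 + 24·4 = 380
C: 22·4 + 6·1 + 40·5 + 25·0 + 15·0 + 24·1 = 318
B: 22·1 + 6·5 + 40·0 + 25·3 + 15·1 + 24·0 = 142
F: 22·3 + 6·2 + 40·3 + 25·4 + 15·5 + 24·3 = 445
F has the highest Borda score (445).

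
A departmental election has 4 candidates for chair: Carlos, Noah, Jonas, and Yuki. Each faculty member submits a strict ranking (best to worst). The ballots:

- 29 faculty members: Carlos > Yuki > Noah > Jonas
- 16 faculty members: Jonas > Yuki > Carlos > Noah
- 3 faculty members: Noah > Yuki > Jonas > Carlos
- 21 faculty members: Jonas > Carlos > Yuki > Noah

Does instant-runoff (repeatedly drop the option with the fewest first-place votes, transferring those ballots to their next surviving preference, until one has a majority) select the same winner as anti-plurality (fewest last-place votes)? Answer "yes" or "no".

Instant-runoff — R1 Carlos 29, Noah 3, Jonas 37, Yuki 0 (Jonas winner). Winner: Jonas.
Anti-plurality — last-place votes: Carlos 3, Noah 37, Jonas 29, Yuki 0. Winner: Yuki.
The two methods disagree.

no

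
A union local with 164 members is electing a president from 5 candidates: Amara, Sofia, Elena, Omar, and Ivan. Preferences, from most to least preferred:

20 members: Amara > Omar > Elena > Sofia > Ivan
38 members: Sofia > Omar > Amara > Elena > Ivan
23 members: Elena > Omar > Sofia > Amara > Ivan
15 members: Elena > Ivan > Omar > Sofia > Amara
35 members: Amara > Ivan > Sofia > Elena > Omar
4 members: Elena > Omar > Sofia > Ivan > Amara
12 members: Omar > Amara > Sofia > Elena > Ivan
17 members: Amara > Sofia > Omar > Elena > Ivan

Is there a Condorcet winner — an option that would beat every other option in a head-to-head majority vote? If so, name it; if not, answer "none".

none

Checking pairwise contests:
Omar beats Amara 92–72.
Amara beats Sofia 84–80.
Amara beats Elena 122–42.
Sofia beats Omar 90–74.
Amara beats Ivan 145–19.
Every option loses at least one head-to-head, so there is no Condorcet winner.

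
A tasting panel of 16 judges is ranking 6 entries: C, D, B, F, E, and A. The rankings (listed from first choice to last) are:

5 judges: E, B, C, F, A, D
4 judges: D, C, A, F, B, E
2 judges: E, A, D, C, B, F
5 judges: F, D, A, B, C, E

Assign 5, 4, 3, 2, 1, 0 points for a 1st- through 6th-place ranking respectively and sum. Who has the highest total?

C: 5·3 + 4·4 + 2·2 + 5·1 = 40
D: 5·0 + 4·5 + 2·3 + 5·4 = 46
B: 5·4 + 4·1 + 2·1 + 5·2 = 36
F: 5·2 + 4·2 + 2·0 + 5·5 = 43
E: 5·5 + 4·0 + 2·5 + 5·0 = 35
A: 5·1 + 4·3 + 2·4 + 5·3 = 40
D has the highest Borda score (46).

D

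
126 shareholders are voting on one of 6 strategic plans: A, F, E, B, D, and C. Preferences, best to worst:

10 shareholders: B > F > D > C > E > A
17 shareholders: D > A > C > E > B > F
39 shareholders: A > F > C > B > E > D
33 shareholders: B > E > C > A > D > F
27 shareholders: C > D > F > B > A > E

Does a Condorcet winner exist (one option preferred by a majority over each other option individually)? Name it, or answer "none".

C

C vs A: 70–56 for C.
C vs F: 77–49 for C.
C vs E: 93–33 for C.
C vs B: 83–43 for C.
C vs D: 99–27 for C.
C beats every other option head-to-head.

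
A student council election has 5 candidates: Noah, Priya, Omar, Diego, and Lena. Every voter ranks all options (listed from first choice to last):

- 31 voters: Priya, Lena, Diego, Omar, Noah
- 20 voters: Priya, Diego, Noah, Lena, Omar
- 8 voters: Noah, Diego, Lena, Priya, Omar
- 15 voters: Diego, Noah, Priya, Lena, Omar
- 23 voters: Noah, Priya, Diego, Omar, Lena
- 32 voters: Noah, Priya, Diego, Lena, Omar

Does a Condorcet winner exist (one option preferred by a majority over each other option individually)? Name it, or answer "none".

none

Checking pairwise contests:
Diego beats Noah 66–63.
Noah beats Priya 78–51.
Noah beats Omar 98–31.
Priya beats Diego 106–23.
Noah beats Lena 98–31.
Every option loses at least one head-to-head, so there is no Condorcet winner.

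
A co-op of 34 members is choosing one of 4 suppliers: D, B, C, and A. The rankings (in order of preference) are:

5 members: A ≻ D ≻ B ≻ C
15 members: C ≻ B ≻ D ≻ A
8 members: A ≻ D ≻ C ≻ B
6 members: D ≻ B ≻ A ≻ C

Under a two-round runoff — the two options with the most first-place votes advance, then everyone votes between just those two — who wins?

A

Round 1 first-place votes: D 6, B 0, C 15, A 13.
C and A advance.
Runoff: C is preferred to A by 15 voters; A by 19.
A wins the runoff.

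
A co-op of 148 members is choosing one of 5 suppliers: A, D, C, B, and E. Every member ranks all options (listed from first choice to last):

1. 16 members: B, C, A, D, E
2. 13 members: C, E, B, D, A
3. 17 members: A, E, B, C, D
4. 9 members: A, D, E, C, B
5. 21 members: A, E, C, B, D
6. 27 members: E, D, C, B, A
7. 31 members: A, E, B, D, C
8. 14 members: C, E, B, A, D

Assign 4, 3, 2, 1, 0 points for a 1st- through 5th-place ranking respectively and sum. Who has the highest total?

E

A: 16·2 + 13·0 + 17·4 + 9·4 + 21·4 + 27·0 + 31·4 + 14·1 = 358
D: 16·1 + 13·1 + 17·0 + 9·3 + 21·0 + 27·3 + 31·1 + 14·0 = 168
C: 16·3 + 13·4 + 17·1 + 9·1 + 21·2 + 27·2 + 31·0 + 14·4 = 278
B: 16·4 + 13·2 + 17·2 + 9·0 + 21·1 + 27·1 + 31·2 + 14·2 = 262
E: 16·0 + 13·3 + 17·3 + 9·2 + 21·3 + 27·4 + 31·3 + 14·3 = 414
E has the highest Borda score (414).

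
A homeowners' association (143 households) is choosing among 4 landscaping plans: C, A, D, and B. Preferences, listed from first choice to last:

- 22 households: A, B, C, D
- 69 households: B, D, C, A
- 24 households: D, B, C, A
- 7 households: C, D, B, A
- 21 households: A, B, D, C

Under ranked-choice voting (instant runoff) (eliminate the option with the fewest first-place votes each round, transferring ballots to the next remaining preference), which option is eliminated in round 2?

D

Round 1: C 7, A 43, D 24, B 69. Eliminate C.
Round 2: A 43, D 31, B 69. Eliminate D.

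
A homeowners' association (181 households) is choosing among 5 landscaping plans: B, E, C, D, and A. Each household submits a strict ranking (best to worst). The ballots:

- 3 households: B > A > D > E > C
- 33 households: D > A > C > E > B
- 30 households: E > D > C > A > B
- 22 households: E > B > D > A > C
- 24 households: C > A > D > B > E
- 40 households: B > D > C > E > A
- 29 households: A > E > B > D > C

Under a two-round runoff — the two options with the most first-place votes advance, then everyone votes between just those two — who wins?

E

Round 1 first-place votes: B 43, E 52, C 24, D 33, A 29.
E and B advance.
Runoff: E is preferred to B by 114 voters; B by 67.
E wins the runoff.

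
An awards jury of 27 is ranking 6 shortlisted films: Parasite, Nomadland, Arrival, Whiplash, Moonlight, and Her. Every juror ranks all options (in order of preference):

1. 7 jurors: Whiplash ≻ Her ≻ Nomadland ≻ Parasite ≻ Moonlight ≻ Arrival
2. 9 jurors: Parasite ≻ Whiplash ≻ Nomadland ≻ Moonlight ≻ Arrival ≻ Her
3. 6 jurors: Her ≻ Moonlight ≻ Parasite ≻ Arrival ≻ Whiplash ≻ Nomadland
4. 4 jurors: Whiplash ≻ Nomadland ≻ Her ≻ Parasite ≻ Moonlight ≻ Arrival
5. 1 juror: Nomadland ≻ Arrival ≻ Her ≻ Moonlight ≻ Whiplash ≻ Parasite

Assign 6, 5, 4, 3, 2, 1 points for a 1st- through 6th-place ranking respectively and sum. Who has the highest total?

Parasite: 7·3 + 9·6 + 6·4 + 4·3 + 1·1 = 112
Nomadland: 7·4 + 9·4 + 6·1 + 4·5 + 1·6 = 96
Arrival: 7·1 + 9·2 + 6·3 + 4·1 + 1·5 = 52
Whiplash: 7·6 + 9·5 + 6·2 + 4·6 + 1·2 = 125
Moonlight: 7·2 + 9·3 + 6·5 + 4·2 + 1·3 = 82
Her: 7·5 + 9·1 + 6·6 + 4·4 + 1·4 = 100
Whiplash has the highest Borda score (125).

Whiplash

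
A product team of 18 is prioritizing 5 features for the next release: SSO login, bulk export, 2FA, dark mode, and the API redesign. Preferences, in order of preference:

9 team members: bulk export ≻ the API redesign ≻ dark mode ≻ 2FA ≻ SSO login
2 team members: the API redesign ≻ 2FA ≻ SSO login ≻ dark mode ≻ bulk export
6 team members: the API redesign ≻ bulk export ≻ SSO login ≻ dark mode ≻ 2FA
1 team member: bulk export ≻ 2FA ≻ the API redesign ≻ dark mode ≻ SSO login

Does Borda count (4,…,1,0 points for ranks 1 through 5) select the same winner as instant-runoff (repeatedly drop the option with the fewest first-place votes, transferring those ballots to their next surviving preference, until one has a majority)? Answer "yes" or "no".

Borda — scores: SSO login 16, bulk export 58, 2FA 18, dark mode 27, the API redesign 61. Winner: the API redesign.
Instant-runoff — R1 SSO login 0, bulk export 10, 2FA 0, dark mode 0, the API redesign 8 (bulk export winner). Winner: bulk export.
The two methods disagree.

no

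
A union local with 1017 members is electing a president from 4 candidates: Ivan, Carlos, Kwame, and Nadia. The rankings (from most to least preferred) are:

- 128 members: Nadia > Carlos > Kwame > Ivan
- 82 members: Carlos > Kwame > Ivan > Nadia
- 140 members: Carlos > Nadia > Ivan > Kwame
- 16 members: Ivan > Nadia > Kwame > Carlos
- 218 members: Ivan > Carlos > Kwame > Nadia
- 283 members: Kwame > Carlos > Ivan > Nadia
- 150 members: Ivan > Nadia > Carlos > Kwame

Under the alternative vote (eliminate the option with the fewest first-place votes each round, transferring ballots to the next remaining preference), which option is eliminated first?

Round 1: Ivan 384, Carlos 222, Kwame 283, Nadia 128. Eliminate Nadia.

Nadia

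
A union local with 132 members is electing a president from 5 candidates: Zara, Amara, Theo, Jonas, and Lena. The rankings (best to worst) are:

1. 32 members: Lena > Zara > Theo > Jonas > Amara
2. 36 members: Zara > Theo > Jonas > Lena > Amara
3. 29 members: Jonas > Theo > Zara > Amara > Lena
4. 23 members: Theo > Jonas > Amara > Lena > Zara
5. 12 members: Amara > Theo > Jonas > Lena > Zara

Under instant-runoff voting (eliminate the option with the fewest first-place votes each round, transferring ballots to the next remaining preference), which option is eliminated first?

Round 1: Zara 36, Amara 12, Theo 23, Jonas 29, Lena 32. Eliminate Amara.

Amara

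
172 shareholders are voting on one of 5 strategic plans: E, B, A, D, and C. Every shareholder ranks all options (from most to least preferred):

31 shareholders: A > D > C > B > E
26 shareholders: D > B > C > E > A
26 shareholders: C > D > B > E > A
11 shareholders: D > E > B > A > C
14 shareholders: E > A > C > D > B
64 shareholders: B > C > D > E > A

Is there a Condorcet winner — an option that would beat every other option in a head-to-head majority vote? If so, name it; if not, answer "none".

none

Checking pairwise contests:
B beats E 147–25.
D beats B 108–64.
E beats A 141–31.
C beats D 104–68.
B beats C 101–71.
Every option loses at least one head-to-head, so there is no Condorcet winner.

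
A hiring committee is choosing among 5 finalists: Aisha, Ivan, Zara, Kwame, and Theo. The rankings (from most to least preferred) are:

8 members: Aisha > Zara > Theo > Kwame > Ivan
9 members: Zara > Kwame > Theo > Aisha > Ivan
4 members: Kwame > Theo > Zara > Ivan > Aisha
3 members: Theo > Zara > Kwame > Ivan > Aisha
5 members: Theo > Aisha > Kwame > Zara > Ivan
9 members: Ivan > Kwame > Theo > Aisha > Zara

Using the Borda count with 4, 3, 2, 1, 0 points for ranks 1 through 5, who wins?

Aisha: 8·4 + 9·1 + 4·0 + 3·0 + 5·3 + 9·1 = 65
Ivan: 8·0 + 9·0 + 4·1 + 3·1 + 5·0 + 9·4 = 43
Zara: 8·3 + 9·4 + 4·2 + 3·3 + 5·1 + 9·0 = 82
Kwame: 8·1 + 9·3 + 4·4 + 3·2 + 5·2 + 9·3 = 94
Theo: 8·2 + 9·2 + 4·3 + 3·4 + 5·4 + 9·2 = 96
Theo has the highest Borda score (96).

Theo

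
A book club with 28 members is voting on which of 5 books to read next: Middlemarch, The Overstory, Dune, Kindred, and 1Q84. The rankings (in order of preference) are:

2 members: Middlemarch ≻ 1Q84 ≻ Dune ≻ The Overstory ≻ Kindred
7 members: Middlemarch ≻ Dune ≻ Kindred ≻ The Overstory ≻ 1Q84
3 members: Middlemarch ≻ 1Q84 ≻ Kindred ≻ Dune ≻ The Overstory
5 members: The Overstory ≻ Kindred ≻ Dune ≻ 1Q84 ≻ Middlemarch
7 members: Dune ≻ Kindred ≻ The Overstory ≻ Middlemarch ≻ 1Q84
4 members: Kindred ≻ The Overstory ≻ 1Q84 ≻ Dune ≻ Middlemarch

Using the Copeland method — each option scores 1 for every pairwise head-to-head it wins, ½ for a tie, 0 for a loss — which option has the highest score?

Dune

Middlemarch: beats 1Q84; loses to The Overstory, Dune, and Kindred → score 1.
The Overstory: beats Middlemarch and 1Q84; loses to Dune and Kindred → score 2.
Dune: beats Middlemarch, The Overstory, Kindred, and 1Q84 → score 4.
Kindred: beats Middlemarch, The Overstory, and 1Q84; loses to Dune → score 3.
1Q84: loses to Middlemarch, The Overstory, Dune, and Kindred → score 0.
Dune has the best pairwise record.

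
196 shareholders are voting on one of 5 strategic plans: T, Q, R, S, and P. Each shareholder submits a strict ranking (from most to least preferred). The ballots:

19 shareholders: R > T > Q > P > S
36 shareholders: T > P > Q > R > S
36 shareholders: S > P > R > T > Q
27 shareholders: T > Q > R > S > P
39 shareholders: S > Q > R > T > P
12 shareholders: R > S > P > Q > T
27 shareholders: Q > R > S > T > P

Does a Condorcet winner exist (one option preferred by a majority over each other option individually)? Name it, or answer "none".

none

Checking pairwise contests:
R beats T 133–63.
T beats Q 118–78.
Q beats R 129–67.
Q beats S 109–87.
T beats P 148–48.
Every option loses at least one head-to-head, so there is no Condorcet winner.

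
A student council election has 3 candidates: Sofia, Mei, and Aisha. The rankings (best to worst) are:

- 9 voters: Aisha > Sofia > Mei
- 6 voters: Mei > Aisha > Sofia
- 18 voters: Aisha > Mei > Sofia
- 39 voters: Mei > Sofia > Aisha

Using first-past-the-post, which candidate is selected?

First-place votes: Sofia 0, Mei 45, Aisha 27.
Mei has the most first-place votes.

Mei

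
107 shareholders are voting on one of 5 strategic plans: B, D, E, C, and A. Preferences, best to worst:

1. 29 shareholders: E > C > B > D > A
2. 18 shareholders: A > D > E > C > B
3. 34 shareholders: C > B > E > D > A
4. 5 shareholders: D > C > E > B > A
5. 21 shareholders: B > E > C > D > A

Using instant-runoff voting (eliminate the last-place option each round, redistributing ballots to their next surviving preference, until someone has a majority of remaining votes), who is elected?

E

Round 1: B 21, D 5, E 29, C 34, A 18. Eliminate D.
Round 2: B 21, E 29, C 39, A 18. Eliminate A.
Round 3: B 21, E 47, C 39. Eliminate B.
Round 4: E 68, C 39. E has a majority.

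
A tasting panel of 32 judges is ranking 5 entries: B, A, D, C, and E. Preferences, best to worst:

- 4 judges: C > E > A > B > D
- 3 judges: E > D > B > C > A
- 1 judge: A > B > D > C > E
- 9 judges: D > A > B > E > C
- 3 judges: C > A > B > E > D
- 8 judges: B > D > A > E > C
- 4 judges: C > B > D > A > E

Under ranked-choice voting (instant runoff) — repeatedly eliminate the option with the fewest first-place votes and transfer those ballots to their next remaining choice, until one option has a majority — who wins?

D

Round 1: B 8, A 1, D 9, C 11, E 3. Eliminate A.
Round 2: B 9, D 9, C 11, E 3. Eliminate E.
Round 3: B 9, D 12, C 11. Eliminate B.
Round 4: D 21, C 11. D has a majority.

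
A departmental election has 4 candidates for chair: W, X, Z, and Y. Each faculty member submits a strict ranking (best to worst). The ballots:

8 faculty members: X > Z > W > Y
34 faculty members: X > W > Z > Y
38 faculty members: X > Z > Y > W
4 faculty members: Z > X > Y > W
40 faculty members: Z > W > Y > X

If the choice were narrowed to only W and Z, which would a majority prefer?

Voters preferring W to Z: 34; preferring Z to W: 90.
Z wins the head-to-head.

Z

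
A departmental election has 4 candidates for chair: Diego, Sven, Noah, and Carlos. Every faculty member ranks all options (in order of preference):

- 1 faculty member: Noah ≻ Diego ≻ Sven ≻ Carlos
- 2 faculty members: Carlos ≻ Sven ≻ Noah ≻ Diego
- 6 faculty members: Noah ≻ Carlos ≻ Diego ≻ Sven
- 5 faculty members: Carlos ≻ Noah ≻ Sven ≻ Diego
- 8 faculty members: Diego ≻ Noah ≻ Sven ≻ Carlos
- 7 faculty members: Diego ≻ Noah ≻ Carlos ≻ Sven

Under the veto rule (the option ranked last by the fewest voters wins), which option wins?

Last-place votes: Diego 7, Sven 13, Noah 0, Carlos 9.
Noah is ranked last by the fewest voters, so Noah wins.

Noah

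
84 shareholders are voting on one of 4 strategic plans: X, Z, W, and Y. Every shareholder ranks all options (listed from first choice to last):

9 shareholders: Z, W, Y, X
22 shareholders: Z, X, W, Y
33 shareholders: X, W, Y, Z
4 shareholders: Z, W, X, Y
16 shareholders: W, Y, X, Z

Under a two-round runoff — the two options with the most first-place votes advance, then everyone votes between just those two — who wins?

Round 1 first-place votes: X 33, Z 35, W 16, Y 0.
Z and X advance.
Runoff: Z is preferred to X by 35 voters; X by 49.
X wins the runoff.

X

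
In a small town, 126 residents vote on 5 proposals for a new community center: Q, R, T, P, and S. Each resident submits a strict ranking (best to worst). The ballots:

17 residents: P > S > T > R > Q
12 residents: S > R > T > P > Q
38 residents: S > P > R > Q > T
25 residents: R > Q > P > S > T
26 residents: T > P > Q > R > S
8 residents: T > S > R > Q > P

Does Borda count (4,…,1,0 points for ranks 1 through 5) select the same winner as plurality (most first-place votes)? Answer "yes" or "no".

Borda — scores: Q 173, R 271, T 194, P 322, S 300. Winner: P.
Plurality — first-place votes: Q 0, R 25, T 34, P 17, S 50. Winner: S.
The two methods disagree.

no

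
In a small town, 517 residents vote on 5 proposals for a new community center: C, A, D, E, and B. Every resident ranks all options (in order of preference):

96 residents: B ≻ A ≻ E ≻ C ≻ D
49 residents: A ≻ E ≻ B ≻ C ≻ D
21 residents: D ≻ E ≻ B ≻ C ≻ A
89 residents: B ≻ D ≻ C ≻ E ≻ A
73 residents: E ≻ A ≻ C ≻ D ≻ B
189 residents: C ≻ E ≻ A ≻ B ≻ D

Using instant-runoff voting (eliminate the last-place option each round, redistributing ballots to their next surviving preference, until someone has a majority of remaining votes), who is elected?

C

Round 1: C 189, A 49, D 21, E 73, B 185. Eliminate D.
Round 2: C 189, A 49, E 94, B 185. Eliminate A.
Round 3: C 189, E 143, B 185. Eliminate E.
Round 4: C 262, B 255. C has a majority.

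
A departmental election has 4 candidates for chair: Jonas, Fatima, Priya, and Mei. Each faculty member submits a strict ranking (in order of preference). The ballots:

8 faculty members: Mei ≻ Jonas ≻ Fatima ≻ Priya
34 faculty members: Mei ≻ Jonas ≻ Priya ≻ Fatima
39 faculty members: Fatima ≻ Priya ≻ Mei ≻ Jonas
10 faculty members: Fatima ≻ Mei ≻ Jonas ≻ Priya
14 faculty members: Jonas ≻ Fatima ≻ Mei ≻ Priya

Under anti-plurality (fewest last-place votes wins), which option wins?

Mei

Last-place votes: Jonas 39, Fatima 34, Priya 32, Mei 0.
Mei is ranked last by the fewest voters, so Mei wins.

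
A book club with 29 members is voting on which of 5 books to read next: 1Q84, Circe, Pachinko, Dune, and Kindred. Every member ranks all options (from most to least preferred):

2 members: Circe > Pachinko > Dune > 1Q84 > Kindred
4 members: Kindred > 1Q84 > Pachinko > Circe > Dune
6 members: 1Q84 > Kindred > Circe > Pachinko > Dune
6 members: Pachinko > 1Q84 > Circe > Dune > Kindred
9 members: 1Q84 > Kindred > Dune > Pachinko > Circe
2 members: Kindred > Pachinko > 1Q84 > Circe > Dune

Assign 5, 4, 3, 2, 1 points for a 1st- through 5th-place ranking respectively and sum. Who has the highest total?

1Q84

1Q84: 2·2 + 4·4 + 6·5 + 6·4 + 9·5 + 2·3 = 125
Circe: 2·5 + 4·2 + 6·3 + 6·3 + 9·1 + 2·2 = 67
Pachinko: 2·4 + 4·3 + 6·2 + 6·5 + 9·2 + 2·4 = 88
Dune: 2·3 + 4·1 + 6·1 + 6·2 + 9·3 + 2·1 = 57
Kindred: 2·1 + 4·5 + 6·4 + 6·1 + 9·4 + 2·5 = 98
1Q84 has the highest Borda score (125).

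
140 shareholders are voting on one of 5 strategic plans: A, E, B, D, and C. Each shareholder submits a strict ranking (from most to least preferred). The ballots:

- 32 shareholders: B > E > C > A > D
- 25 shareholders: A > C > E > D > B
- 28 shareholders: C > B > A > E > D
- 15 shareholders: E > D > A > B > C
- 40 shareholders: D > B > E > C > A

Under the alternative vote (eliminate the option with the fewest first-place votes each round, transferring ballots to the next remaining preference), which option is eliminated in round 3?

Round 1: A 25, E 15, B 32, D 40, C 28. Eliminate E.
Round 2: A 25, B 32, D 55, C 28. Eliminate A.
Round 3: B 32, D 55, C 53. Eliminate B.

B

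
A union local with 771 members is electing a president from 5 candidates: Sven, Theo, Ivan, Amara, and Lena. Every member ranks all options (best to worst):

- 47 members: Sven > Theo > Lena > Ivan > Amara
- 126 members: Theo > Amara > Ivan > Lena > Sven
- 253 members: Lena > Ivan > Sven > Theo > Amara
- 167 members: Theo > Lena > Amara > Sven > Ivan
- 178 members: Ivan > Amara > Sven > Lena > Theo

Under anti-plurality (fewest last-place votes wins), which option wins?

Lena

Last-place votes: Sven 126, Theo 178, Ivan 167, Amara 300, Lena 0.
Lena is ranked last by the fewest voters, so Lena wins.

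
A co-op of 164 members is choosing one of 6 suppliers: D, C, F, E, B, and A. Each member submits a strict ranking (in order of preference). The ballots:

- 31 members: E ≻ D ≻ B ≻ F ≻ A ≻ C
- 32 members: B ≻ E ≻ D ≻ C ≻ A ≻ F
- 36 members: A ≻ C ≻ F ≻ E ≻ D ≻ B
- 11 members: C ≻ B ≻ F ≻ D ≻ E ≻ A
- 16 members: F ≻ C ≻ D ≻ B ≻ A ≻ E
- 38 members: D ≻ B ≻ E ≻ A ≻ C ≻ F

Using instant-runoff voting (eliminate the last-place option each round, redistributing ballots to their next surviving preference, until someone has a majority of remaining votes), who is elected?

Round 1: D 38, C 11, F 16, E 31, B 32, A 36. Eliminate C.
Round 2: D 38, F 16, E 31, B 43, A 36. Eliminate F.
Round 3: D 54, E 31, B 43, A 36. Eliminate E.
Round 4: D 85, B 43, A 36. D has a majority.

D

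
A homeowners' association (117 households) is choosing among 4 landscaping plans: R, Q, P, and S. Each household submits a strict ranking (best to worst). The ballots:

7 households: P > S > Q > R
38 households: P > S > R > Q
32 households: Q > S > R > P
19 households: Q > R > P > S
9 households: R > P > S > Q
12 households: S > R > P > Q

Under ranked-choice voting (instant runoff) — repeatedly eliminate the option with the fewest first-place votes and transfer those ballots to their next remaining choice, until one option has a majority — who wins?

P

Round 1: R 9, Q 51, P 45, S 12. Eliminate R.
Round 2: Q 51, P 54, S 12. Eliminate S.
Round 3: Q 51, P 66. P has a majority.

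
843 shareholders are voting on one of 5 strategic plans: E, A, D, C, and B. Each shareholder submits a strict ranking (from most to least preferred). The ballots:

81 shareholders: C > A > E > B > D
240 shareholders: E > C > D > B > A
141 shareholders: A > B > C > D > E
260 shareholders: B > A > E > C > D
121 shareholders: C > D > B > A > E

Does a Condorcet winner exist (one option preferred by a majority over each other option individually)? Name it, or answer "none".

Checking pairwise contests:
A beats E 603–240.
C beats A 442–401.
E beats D 581–262.
E beats C 500–343.
C beats B 442–401.
Every option loses at least one head-to-head, so there is no Condorcet winner.

none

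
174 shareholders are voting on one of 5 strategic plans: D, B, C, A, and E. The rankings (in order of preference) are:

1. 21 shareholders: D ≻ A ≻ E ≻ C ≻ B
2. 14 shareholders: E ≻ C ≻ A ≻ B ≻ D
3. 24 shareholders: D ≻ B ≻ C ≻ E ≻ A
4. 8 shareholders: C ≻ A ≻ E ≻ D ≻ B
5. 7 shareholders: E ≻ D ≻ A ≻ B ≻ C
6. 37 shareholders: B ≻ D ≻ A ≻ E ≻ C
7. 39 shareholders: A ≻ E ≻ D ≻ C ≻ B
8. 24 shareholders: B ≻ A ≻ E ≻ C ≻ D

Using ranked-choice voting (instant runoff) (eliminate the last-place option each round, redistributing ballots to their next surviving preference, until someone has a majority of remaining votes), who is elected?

A

Round 1: D 45, B 61, C 8, A 39, E 21. Eliminate C.
Round 2: D 45, B 61, A 47, E 21. Eliminate E.
Round 3: D 52, B 61, A 61. Eliminate D.
Round 4: B 85, A 89. A has a majority.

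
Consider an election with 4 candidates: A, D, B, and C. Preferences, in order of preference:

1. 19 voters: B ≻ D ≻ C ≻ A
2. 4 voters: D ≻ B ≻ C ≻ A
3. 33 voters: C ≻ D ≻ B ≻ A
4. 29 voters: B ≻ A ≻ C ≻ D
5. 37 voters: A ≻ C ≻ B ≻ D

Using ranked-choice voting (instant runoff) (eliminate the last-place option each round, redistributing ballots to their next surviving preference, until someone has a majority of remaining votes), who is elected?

B

Round 1: A 37, D 4, B 48, C 33. Eliminate D.
Round 2: A 37, B 52, C 33. Eliminate C.
Round 3: A 37, B 85. B has a majority.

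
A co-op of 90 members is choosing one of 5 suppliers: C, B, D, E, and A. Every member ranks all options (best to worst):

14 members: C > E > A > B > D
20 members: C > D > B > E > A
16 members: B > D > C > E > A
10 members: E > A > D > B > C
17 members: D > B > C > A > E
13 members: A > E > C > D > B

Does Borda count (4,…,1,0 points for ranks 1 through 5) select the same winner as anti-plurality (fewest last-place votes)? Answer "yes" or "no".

Borda — scores: C 228, B 179, D 209, E 157, A 127. Winner: C.
Anti-plurality — last-place votes: C 10, B 13, D 14, E 17, A 36. Winner: C.
The two methods agree.

yes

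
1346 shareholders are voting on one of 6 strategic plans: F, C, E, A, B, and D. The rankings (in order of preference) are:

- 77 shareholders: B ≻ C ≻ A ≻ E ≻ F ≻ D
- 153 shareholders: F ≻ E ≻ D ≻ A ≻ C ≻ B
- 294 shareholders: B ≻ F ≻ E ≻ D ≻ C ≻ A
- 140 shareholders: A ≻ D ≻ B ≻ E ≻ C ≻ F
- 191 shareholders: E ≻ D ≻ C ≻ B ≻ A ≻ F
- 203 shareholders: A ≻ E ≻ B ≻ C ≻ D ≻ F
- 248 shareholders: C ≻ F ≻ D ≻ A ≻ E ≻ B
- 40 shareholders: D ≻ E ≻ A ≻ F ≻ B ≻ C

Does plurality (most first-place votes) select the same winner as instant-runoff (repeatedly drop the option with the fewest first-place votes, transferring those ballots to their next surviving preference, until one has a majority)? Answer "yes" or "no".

Plurality — first-place votes: F 153, C 248, E 191, A 343, B 371, D 40. Winner: B.
Instant-runoff — R1 F 153, C 248, E 191, A 343, B 371, D 40 (D out); R2 F 153, C 248, E 231, A 343, B 371 (F out); R3 C 248, E 384, A 343, B 371 (C out); R4 E 384, A 591, B 371 (B out); R5 E 678, A 668 (E winner). Winner: E.
The two methods disagree.

no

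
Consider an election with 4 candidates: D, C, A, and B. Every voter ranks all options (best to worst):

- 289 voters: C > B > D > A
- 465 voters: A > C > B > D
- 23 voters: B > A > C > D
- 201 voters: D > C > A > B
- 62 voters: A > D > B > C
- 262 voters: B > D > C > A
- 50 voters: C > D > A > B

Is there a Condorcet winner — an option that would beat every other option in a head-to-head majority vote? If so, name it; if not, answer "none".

C

C vs D: 827–525 for C.
C vs A: 802–550 for C.
C vs B: 1005–347 for C.
C beats every other option head-to-head.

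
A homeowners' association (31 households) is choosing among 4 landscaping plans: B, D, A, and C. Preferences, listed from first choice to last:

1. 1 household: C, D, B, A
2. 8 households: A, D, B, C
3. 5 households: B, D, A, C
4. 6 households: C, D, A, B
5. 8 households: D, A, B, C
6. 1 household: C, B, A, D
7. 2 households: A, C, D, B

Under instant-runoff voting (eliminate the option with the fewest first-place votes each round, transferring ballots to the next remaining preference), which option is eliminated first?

Round 1: B 5, D 8, A 10, C 8. Eliminate B.

B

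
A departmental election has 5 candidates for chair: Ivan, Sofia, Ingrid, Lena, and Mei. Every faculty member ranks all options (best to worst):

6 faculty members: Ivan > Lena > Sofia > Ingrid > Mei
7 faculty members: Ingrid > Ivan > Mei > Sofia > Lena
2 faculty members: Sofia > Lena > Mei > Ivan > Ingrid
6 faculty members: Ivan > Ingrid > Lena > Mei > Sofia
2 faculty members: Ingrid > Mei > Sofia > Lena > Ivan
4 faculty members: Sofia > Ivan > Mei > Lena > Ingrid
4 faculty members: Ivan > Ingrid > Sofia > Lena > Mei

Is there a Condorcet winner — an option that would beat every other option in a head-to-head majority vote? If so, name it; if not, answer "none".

Ivan

Ivan vs Sofia: 23–8 for Ivan.
Ivan vs Ingrid: 22–9 for Ivan.
Ivan vs Lena: 27–4 for Ivan.
Ivan vs Mei: 27–4 for Ivan.
Ivan beats every other option head-to-head.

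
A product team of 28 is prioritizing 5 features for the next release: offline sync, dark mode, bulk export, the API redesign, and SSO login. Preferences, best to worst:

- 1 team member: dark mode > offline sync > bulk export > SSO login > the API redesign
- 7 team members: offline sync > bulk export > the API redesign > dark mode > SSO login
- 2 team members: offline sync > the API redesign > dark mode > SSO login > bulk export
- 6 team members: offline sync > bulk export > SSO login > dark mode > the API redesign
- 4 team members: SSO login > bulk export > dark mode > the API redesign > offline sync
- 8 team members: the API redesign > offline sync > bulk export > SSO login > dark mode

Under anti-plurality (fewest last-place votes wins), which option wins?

bulk export

Last-place votes: offline sync 4, dark mode 8, bulk export 2, the API redesign 7, SSO login 7.
bulk export is ranked last by the fewest voters, so bulk export wins.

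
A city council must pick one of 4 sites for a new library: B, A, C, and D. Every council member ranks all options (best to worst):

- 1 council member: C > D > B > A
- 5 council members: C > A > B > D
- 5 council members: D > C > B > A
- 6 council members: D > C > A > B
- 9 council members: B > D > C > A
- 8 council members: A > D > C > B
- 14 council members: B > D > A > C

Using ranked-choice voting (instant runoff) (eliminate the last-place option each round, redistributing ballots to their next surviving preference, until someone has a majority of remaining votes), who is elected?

B

Round 1: B 23, A 8, C 6, D 11. Eliminate C.
Round 2: B 23, A 13, D 12. Eliminate D.
Round 3: B 29, A 19. B has a majority.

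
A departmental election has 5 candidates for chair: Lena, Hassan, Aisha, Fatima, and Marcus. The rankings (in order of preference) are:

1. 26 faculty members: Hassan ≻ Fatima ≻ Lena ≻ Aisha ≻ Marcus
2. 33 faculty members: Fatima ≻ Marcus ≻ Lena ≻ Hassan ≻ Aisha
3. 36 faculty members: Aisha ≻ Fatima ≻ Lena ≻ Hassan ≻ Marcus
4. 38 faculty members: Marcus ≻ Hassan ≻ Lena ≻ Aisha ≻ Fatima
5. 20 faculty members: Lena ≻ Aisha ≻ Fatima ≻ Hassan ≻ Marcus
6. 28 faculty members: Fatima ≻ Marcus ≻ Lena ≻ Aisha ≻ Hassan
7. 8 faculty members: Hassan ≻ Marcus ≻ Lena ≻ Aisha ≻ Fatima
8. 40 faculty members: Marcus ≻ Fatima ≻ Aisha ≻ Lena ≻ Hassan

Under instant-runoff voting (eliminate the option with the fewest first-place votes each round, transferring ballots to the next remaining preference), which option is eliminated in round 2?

Round 1: Lena 20, Hassan 34, Aisha 36, Fatima 61, Marcus 78. Eliminate Lena.
Round 2: Hassan 34, Aisha 56, Fatima 61, Marcus 78. Eliminate Hassan.

Hassan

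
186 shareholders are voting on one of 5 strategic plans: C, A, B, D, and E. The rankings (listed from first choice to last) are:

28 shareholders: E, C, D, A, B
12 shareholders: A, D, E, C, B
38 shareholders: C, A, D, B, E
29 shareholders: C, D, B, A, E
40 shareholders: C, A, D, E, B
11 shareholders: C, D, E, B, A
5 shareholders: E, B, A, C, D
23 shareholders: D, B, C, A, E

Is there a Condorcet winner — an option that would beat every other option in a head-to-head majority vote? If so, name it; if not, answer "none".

C vs A: 169–17 for C.
C vs B: 158–28 for C.
C vs D: 151–35 for C.
C vs E: 141–45 for C.
C beats every other option head-to-head.

C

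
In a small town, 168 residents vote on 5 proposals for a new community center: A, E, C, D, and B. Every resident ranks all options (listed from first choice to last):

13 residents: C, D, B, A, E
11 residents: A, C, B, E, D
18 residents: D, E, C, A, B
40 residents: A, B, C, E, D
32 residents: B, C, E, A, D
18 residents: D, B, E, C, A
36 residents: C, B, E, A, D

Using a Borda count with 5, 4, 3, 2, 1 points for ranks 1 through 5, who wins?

C

A: 13·2 + 11·5 + 18·2 + 40·5 + 32·2 + 18·1 + 36·2 = 471
E: 13·1 + 11·2 + 18·4 + 40·2 + 32·3 + 18·3 + 36·3 = 445
C: 13·5 + 11·4 + 18·3 + 40·3 + 32·4 + 18·2 + 36·5 = 627
D: 13·4 + 11·1 + 18·5 + 40·1 + 32·1 + 18·5 + 36·1 = 351
B: 13·3 + 11·3 + 18·1 + 40·4 + 32·5 + 18·4 + 36·4 = 626
C has the highest Borda score (627).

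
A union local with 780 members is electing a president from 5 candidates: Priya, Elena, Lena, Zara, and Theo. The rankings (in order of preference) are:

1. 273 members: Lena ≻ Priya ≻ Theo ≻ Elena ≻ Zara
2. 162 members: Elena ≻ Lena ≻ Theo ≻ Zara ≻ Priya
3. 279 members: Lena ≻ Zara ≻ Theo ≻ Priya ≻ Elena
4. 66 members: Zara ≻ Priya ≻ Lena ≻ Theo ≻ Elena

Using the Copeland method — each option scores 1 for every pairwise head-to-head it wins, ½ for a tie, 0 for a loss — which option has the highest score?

Priya: beats Elena; loses to Lena, Zara, and Theo → score 1.
Elena: beats Zara; loses to Priya, Lena, and Theo → score 1.
Lena: beats Priya, Elena, Zara, and Theo → score 4.
Zara: beats Priya; loses to Elena, Lena, and Theo → score 1.
Theo: beats Priya, Elena, and Zara; loses to Lena → score 3.
Lena has the best pairwise record.

Lena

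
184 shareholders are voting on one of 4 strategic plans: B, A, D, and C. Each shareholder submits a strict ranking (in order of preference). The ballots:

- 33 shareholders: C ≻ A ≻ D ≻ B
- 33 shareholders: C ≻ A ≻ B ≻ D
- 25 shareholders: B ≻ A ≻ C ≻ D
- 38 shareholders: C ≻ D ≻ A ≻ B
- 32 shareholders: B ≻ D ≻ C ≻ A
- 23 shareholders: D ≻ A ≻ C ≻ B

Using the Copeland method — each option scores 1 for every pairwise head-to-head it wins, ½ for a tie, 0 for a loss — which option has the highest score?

B: loses to A, D, and C → score 0.
A: beats B; loses to D and C → score 1.
D: beats B and A; loses to C → score 2.
C: beats B, A, and D → score 3.
C has the best pairwise record.

C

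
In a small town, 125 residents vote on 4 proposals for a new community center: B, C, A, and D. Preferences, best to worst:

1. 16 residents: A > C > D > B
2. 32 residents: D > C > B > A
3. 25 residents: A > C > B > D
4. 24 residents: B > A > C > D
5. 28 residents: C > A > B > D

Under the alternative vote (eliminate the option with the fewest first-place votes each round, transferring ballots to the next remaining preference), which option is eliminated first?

B

Round 1: B 24, C 28, A 41, D 32. Eliminate B.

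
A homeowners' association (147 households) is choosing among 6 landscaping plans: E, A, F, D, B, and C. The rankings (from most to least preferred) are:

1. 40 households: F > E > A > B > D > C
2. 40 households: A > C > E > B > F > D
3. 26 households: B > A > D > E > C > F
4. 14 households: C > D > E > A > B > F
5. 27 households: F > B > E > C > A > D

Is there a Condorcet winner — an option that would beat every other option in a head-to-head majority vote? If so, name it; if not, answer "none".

E vs A: 81–66 for E.
E vs F: 80–67 for E.
E vs D: 107–40 for E.
E vs B: 94–53 for E.
E vs C: 93–54 for E.
E beats every other option head-to-head.

E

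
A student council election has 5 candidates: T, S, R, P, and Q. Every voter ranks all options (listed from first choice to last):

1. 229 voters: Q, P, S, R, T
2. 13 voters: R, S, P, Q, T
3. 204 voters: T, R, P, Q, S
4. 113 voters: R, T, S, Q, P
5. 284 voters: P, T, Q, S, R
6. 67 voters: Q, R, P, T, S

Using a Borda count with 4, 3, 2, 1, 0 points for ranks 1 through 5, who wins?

P

T: 229·0 + 13·0 + 204·4 + 113·3 + 284·3 + 67·1 = 2074
S: 229·2 + 13·3 + 204·0 + 113·2 + 284·1 + 67·0 = 1007
R: 229·1 + 13·4 + 204·3 + 113·4 + 284·0 + 67·3 = 1546
P: 229·3 + 13·2 + 204·2 + 113·0 + 284·4 + 67·2 = 2391
Q: 229·4 + 13·1 + 204·1 + 113·1 + 284·2 + 67·4 = 2082
P has the highest Borda score (2391).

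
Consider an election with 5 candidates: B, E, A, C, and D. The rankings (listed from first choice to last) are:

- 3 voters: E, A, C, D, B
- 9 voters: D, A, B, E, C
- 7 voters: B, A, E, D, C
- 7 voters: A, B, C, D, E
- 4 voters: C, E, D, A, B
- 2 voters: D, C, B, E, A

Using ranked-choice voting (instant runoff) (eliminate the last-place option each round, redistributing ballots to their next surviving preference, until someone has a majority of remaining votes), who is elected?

Round 1: B 7, E 3, A 7, C 4, D 11. Eliminate E.
Round 2: B 7, A 10, C 4, D 11. Eliminate C.
Round 3: B 7, A 10, D 15. Eliminate B.
Round 4: A 17, D 15. A has a majority.

A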